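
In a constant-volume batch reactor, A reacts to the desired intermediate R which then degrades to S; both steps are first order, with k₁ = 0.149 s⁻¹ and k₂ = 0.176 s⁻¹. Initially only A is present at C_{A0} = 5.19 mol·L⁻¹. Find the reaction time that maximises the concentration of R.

6.17 s

Setting dC_R/dt = 0 gives t_opt = ln(k₂/k₁)/(k₂−k₁).
= ln(0.176/0.149)/(0.176−0.149) = ln(1.181)/0.02700 = 0.1665/0.02700 = 6.17 s.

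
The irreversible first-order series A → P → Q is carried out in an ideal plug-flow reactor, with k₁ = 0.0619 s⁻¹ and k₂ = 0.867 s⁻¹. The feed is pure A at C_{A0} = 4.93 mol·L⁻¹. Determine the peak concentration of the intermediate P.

Evaluating C_P at τ_opt = ln(k₂/k₁)/(k₂−k₁) gives C_{P,max}/C_{A0} = (k₁/k₂)^[k₂/(k₂−k₁)].
= (0.0619/0.867)^(0.867/(0.867−0.0619)) = (0.07140)^(1.077) = 0.05828.
C_{P,max} = 0.05828×4.93 = 0.287 mol·L⁻¹.

0.287 mol·L⁻¹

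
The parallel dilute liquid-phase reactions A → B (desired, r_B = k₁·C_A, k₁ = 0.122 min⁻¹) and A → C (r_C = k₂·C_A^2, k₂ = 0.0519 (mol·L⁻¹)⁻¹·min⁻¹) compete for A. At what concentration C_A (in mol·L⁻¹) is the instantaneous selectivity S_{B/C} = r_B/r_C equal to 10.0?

0.235 mol·L⁻¹

S_{B/C} = (k₁/k₂)·C_A⁻¹ ⇒ C_A = (S·k₂/k₁)^(-1).
= (10.0×0.0519/0.122)^(-1) = (4.254)^(-1) = 0.235 mol·L⁻¹.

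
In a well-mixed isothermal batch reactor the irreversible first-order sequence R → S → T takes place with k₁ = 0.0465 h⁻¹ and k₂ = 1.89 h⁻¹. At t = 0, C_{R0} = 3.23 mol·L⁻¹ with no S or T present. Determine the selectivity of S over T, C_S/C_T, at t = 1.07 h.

0.741

Solving the coupled first-order balances gives C_S(t) = [k₁/(k₂−k₁)]·C_{R0}·(e^(−k₁t) − e^(−k₂t)).
e^(−k₁t) = e^(−0.0465×1.07) = e^(−0.04976) = 0.9515; e^(−k₂t) = e^(−2.022) = 0.1324.
C_S = 0.0465×3.23/(1.89−0.0465) × (0.9515−0.1324) = 0.08147×0.8191 = 0.06674 mol·L⁻¹.
C_R = C_{R0}e^(−k₁t) = 3.073 mol·L⁻¹, so C_T = C_{R0}−C_R−C_S = 0.09004 mol·L⁻¹; C_S/C_T = 0.741.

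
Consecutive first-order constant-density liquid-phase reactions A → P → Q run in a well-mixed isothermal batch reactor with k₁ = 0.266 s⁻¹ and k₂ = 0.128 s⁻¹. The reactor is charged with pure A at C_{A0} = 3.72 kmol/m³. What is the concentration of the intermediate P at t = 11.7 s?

For first-order series with pure A initially, C_P(t) = k₁C_{A0}/(k₂−k₁)·(e^(−k₁t) − e^(−k₂t)).
e^(−k₁t) = e^(−0.266×11.7) = e^(−3.112) = 0.04450; e^(−k₂t) = e^(−1.498) = 0.2237.
C_P = 0.266×3.72/(0.128−0.266) × (0.04450−0.2237) = (-7.170)×(-0.1792) = 1.285 kmol/m³.

1.28 kmol/m³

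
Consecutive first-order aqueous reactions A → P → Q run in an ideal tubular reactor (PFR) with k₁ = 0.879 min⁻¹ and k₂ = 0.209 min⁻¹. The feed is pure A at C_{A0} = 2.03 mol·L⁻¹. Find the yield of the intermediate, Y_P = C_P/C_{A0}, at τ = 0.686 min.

Solving the coupled first-order balances gives C_P(τ) = [k₁/(k₂−k₁)]·C_{A0}·(e^(−k₁τ) − e^(−k₂τ)).
e^(−k₁τ) = e^(−0.879×0.686) = e^(−0.6030) = 0.5472; e^(−k₂τ) = e^(−0.1434) = 0.8664.
C_P = 0.879×2.03/(0.209−0.879) × (0.5472−0.8664) = (-2.663)×(-0.3193) = 0.8503 mol·L⁻¹.
Y_P = C_P/C_{A0} = 0.8503/2.03 = 0.419.

0.419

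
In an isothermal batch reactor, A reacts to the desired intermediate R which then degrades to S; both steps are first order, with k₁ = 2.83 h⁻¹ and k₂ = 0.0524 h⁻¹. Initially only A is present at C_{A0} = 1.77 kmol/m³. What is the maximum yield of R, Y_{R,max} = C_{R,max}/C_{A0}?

At the optimum, C_{R,max}/C_{A0} = (k₁/k₂)^[k₂/(k₂−k₁)].
= (2.83/0.0524)^(0.0524/(0.0524−2.83)) = (54.01)^(-0.01887) = 0.9275.

0.928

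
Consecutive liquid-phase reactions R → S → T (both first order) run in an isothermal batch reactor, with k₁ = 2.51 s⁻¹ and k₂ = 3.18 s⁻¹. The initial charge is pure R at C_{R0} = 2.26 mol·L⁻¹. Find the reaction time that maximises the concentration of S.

The intermediate peaks when r₁ = r₂, i.e. k₁e^(−k₁t) = k₂e^(−k₂t), giving t_opt = ln(k₂/k₁)/(k₂−k₁).
= ln(3.18/2.51)/(3.18−2.51) = ln(1.267)/0.6700 = 0.2366/0.6700 = 0.353 s.

0.353 s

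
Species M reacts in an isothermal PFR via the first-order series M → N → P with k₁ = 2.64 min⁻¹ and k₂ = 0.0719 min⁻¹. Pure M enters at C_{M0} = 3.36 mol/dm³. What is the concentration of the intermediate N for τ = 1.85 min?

3.00 mol/dm³

The intermediate concentration in a first-order A→B→C sequence is C_N = k₁C_{M0}(e^(−k₁τ) − e^(−k₂τ))/(k₂−k₁).
e^(−k₁τ) = e^(−2.64×1.85) = e^(−4.884) = 0.007567; e^(−k₂τ) = e^(−0.1330) = 0.8755.
C_N = 2.64×3.36/(0.0719−2.64) × (0.007567−0.8755) = (-3.454)×(-0.8679) = 2.998 mol/dm³.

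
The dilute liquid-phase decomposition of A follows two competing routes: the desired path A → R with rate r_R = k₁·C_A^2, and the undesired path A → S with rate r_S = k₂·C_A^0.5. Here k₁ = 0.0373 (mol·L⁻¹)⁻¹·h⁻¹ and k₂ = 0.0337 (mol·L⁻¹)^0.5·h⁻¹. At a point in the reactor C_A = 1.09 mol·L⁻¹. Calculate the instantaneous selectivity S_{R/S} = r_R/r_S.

S_{R/S} = r_R/r_S = (k₁·C_A^2)/(k₂·C_A^0.5) = (k₁/k₂)·C_A^1.5.
= (0.0373×1.090^2) / (0.0337×1.090^0.5) = 0.04432/0.03518 = 1.26.
Since the desired path is higher order in A, keeping C_A high (PFR or concentrated feed) favours R.

1.26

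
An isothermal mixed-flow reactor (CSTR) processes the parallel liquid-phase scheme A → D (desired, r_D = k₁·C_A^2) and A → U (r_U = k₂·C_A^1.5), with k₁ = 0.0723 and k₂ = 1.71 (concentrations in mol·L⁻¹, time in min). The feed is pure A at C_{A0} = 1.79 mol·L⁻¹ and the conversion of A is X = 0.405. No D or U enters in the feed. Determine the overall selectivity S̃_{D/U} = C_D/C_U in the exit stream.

Exit C_A = C_{A0}(1−X) = 1.79×0.595 = 1.065 mol·L⁻¹.
Rates in a CSTR are evaluated at the outlet concentration: r_D = 0.0723×1.065^2 = 0.08201, r_U = 1.71×1.065^1.5 = 1.880.
Overall selectivity = C_D/C_U = r_Dτ/(r_Uτ) = r_D/r_U = 0.0436.

0.0436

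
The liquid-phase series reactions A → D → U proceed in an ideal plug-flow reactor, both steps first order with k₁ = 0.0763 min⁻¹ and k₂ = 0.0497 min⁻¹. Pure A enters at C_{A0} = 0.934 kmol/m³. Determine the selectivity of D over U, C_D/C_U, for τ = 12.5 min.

2.44

For first-order series with pure A initially, C_D(τ) = k₁C_{A0}/(k₂−k₁)·(e^(−k₁τ) − e^(−k₂τ)).
e^(−k₁τ) = e^(−0.0763×12.5) = e^(−0.9538) = 0.3853; e^(−k₂τ) = e^(−0.6212) = 0.5373.
C_D = 0.0763×0.934/(0.0497−0.0763) × (0.3853−0.5373) = (-2.679)×(-0.1520) = 0.4072 kmol/m³.
C_A = C_{A0}e^(−k₁τ) = 0.3599 kmol/m³, so C_U = C_{A0}−C_A−C_D = 0.1670 kmol/m³; C_D/C_U = 2.44.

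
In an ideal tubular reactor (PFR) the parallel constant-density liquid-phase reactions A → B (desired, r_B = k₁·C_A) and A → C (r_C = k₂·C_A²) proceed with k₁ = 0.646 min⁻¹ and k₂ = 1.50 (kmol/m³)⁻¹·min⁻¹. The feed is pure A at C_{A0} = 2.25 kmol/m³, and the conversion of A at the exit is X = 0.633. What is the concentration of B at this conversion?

0.326 kmol/m³

C_A = C_{A0}(1−X) = 0.8257 kmol/m³.
Along a PFR/batch, dC_B/dC_A = −r_B/(r_B+r_C) = −k₁/(k₁+k₂·C_A).
Integrating from C_{A0} to C_A: C_B = (0.646/1.50)·ln[(0.646+1.50·2.25)/(0.646+1.50·0.826)] = 0.4307·ln(4.021/1.885) = 0.3264 kmol/m³.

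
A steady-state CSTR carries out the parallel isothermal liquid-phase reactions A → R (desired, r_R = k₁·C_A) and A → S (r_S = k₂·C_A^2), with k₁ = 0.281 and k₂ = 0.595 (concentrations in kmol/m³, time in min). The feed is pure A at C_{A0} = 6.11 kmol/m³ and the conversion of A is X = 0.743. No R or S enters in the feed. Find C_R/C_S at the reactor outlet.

Exit C_A = C_{A0}(1−X) = 6.11×0.257 = 1.570 kmol/m³.
Rates in a CSTR are evaluated at the outlet concentration: r_R = 0.281×1.570 = 0.4412, r_S = 0.595×1.570^2 = 1.467.
Overall selectivity = C_R/C_S = r_Rτ/(r_Sτ) = r_R/r_S = 0.301.

0.301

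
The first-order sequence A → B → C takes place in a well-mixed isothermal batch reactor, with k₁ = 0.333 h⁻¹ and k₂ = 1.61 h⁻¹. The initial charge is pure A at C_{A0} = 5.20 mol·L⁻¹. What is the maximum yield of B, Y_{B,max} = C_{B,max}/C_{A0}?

0.137

Evaluating C_B at t_opt = ln(k₂/k₁)/(k₂−k₁) gives C_{B,max}/C_{A0} = (k₁/k₂)^[k₂/(k₂−k₁)].
= (0.333/1.61)^(1.61/(1.61−0.333)) = (0.2068)^(1.261) = 0.1371.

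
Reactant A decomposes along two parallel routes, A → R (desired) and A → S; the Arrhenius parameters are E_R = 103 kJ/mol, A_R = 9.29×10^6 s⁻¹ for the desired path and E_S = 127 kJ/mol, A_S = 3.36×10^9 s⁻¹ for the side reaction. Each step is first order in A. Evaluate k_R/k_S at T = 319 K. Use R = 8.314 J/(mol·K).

23.5

k_R/k_S = (A_R/A_S)·exp[−(E_R−E_S)/(RT)] = (A_R/A_S)·exp[(E_S−E_R)/(RT)].
(E_S−E_R)/(RT) = (127−103)×10³/(8.314×319) = 24000/2652 = 9.049.
k_R/k_S = (9.29×10^6/3.36×10^9)·exp(9.049) = 0.002765 × 8512 = 23.5.
Since E_R < E_S, lowering the temperature improves selectivity toward R.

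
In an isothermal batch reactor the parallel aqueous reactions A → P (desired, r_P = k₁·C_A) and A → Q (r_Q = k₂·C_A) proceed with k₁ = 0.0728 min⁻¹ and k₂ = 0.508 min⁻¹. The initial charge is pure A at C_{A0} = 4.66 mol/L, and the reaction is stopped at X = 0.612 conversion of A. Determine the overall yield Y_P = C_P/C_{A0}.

0.0767

C_A = C_{A0}(1−X) = 1.808 mol/L.
Both paths are first order in A, so the instantaneous fraction to P is constant: dC_P/d(−C_A) = k₁/(k₁+k₂) = 0.1253.
C_P = 0.1253·(C_{A0}−C_A) = 0.1253×2.852 = 0.357 mol/L.
Y_P = C_P/C_{A0} = 0.3575/4.66 = 0.0767.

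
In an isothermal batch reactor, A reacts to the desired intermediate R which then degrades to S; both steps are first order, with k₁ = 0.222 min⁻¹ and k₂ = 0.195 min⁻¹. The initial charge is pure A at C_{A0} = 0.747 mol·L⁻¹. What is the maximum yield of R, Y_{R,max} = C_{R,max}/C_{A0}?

At the optimum, C_{R,max}/C_{A0} = (k₁/k₂)^[k₂/(k₂−k₁)].
= (0.222/0.195)^(0.195/(0.195−0.222)) = (1.138)^(-7.222) = 0.3920.

0.392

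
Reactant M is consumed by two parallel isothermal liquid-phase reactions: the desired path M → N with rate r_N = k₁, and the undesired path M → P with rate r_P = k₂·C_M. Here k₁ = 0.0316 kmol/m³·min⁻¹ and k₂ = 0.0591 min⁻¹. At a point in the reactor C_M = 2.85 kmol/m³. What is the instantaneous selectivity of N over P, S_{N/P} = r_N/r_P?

S_{N/P} = r_N/r_P = (k₁)/(k₂·C_M) = (k₁/k₂)·C_M⁻¹.
= (0.0316) / (0.0591×2.850) = 0.03160/0.1684 = 0.188.

0.188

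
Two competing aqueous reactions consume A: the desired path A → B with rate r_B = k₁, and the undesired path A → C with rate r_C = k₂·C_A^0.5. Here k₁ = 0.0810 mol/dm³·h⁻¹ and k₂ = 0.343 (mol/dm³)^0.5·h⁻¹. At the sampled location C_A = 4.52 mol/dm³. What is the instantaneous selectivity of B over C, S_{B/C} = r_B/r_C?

0.111

S_{B/C} = r_B/r_C = (k₁)/(k₂·C_A^0.5) = (k₁/k₂)·C_A^-0.5.
= (0.0810) / (0.343×4.520^0.5) = 0.08100/0.7292 = 0.111.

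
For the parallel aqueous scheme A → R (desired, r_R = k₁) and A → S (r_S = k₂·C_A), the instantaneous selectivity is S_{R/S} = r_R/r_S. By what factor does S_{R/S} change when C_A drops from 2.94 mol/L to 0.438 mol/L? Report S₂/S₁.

6.71

S_{R/S} = (k₁/k₂)·C_A⁻¹, so S₂/S₁ = (C_{A,2}/C_{A,1})⁻¹.
= 2.94/0.438 = 6.71.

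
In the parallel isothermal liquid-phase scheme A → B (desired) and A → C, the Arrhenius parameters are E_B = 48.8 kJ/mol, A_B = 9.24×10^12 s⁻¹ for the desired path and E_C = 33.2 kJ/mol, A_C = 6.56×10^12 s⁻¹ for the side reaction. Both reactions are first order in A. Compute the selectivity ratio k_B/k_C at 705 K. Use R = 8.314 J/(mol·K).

Since both paths have the same order in A, the concentration cancels and S_{B/C} = k_B/k_C = (A_B/A_C)·exp[(E_C−E_B)/(RT)].
(E_C−E_B)/(RT) = (33.2−48.8)×10³/(8.314×705) = -15600/5861 = -2.661.
k_B/k_C = (9.24×10^12/6.56×10^12)·exp(-2.661) = 1.409 × 0.06984 = 0.0984.

0.0984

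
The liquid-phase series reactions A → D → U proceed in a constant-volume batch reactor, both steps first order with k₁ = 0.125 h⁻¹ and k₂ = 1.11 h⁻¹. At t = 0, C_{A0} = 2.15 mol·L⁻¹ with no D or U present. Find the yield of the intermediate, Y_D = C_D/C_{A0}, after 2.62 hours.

0.0845

The intermediate concentration in a first-order A→B→C sequence is C_D = k₁C_{A0}(e^(−k₁t) − e^(−k₂t))/(k₂−k₁).
e^(−k₁t) = e^(−0.125×2.62) = e^(−0.3275) = 0.7207; e^(−k₂t) = e^(−2.908) = 0.05457.
C_D = 0.125×2.15/(1.11−0.125) × (0.7207−0.05457) = 0.2728×0.6661 = 0.1818 mol·L⁻¹.
Y_D = C_D/C_{A0} = 0.1818/2.15 = 0.0845.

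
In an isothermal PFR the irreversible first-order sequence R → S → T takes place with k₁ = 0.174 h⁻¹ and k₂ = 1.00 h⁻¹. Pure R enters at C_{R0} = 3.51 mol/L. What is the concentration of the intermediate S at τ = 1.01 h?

0.351 mol/L

For first-order series with pure R initially, C_S(τ) = k₁C_{R0}/(k₂−k₁)·(e^(−k₁τ) − e^(−k₂τ)).
e^(−k₁τ) = e^(−0.174×1.01) = e^(−0.1757) = 0.8388; e^(−k₂τ) = e^(−1.010) = 0.3642.
C_S = 0.174×3.51/(1.00−0.174) × (0.8388−0.3642) = 0.7394×0.4746 = 0.3509 mol/L.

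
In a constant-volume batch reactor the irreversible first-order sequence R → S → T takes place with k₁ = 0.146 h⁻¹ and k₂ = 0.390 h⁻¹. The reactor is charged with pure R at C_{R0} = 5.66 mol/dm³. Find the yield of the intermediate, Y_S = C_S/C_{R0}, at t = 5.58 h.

For first-order series with pure R initially, C_S(t) = k₁C_{R0}/(k₂−k₁)·(e^(−k₁t) − e^(−k₂t)).
e^(−k₁t) = e^(−0.146×5.58) = e^(−0.8147) = 0.4428; e^(−k₂t) = e^(−2.176) = 0.1135.
C_S = 0.146×5.66/(0.390−0.146) × (0.4428−0.1135) = 3.387×0.3293 = 1.115 mol/dm³.
Y_S = C_S/C_{R0} = 1.115/5.66 = 0.197.

0.197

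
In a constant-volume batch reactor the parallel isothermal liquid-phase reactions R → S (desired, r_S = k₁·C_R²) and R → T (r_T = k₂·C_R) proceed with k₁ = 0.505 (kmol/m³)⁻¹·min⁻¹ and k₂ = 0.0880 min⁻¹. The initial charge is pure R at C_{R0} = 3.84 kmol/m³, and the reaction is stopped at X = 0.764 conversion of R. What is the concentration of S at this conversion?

2.71 kmol/m³

C_R = C_{R0}(1−X) = 0.9062 kmol/m³.
Along a PFR/batch, dC_T/dC_R = −r_T/(r_S+r_T) = −k₂/(k₂+k₁·C_R).
Integrating from C_{R0} to C_R: C_T = (0.0880/0.505)·ln[(0.0880+0.505·3.84)/(0.0880+0.505·0.906)] = 0.1743·ln(2.027/0.5457) = 0.2287 kmol/m³.
Then C_S = (C_{R0}−C_R) − C_T = 2.934 − 0.2287 = 2.705 kmol/m³.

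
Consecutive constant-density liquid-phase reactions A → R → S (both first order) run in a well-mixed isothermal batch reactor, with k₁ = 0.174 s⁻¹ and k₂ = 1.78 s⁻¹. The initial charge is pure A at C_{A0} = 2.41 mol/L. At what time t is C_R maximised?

The intermediate peaks when r₁ = r₂, i.e. k₁e^(−k₁t) = k₂e^(−k₂t), giving t_opt = ln(k₂/k₁)/(k₂−k₁).
= ln(1.78/0.174)/(1.78−0.174) = ln(10.23)/1.606 = 2.325/1.606 = 1.45 s.

1.45 s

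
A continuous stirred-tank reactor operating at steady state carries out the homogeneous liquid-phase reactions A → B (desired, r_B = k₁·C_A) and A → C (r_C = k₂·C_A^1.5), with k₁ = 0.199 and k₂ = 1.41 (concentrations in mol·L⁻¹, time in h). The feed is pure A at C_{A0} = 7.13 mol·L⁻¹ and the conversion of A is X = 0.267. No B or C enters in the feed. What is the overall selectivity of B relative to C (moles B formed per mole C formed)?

0.0617

Exit C_A = C_{A0}(1−X) = 7.13×0.733 = 5.226 mol·L⁻¹.
A CSTR operates uniformly at the exit composition, giving r_B = 1.040 and r_C = 16.85 (each k·C_A^n at C_A = 5.226).
Overall selectivity = C_B/C_C = r_Bτ/(r_Cτ) = r_B/r_C = 0.0617.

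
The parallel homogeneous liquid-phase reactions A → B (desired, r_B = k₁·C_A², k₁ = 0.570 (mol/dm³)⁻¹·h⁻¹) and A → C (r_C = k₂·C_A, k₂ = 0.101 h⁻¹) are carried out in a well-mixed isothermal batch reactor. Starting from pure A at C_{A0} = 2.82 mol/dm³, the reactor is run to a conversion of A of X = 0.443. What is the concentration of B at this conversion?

C_A = C_{A0}(1−X) = 1.571 mol/dm³.
Along a PFR/batch, dC_C/dC_A = −r_C/(r_B+r_C) = −k₂/(k₂+k₁·C_A).
Integrating from C_{A0} to C_A: C_C = (0.101/0.570)·ln[(0.101+0.570·2.82)/(0.101+0.570·1.57)] = 0.1772·ln(1.708/0.9963) = 0.09555 mol/dm³.
Then C_B = (C_{A0}−C_A) − C_C = 1.249 − 0.09555 = 1.154 mol/dm³.

1.15 mol/dm³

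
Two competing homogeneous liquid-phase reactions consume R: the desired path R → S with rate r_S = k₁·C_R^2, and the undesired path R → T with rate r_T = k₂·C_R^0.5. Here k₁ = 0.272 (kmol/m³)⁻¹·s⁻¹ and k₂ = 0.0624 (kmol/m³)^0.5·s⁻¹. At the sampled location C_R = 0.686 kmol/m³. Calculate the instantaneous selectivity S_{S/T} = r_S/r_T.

2.48

S_{S/T} = r_S/r_T = (k₁·C_R^2)/(k₂·C_R^0.5) = (k₁/k₂)·C_R^1.5.
= (0.272×0.6860^2) / (0.0624×0.6860^0.5) = 0.1280/0.05168 = 2.48.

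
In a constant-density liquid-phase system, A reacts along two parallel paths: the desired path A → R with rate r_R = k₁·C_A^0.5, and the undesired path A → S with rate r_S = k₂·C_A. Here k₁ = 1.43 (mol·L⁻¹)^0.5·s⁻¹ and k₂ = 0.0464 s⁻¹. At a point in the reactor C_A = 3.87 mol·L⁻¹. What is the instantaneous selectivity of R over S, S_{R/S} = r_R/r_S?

15.7

S_{R/S} = r_R/r_S = (k₁·C_A^0.5)/(k₂·C_A) = (k₁/k₂)·C_A^-0.5.
= (1.43×3.870^0.5) / (0.0464×3.870) = 2.813/0.1796 = 15.7.
The undesired path is higher order in A, so low C_A (CSTR or dilute feed) favours R.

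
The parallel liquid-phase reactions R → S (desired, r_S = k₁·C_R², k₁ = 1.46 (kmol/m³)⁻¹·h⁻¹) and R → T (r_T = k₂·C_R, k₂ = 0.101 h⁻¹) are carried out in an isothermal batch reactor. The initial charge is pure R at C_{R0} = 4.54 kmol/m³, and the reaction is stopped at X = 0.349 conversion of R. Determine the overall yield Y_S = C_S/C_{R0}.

0.343

C_R = C_{R0}(1−X) = 2.956 kmol/m³.
Along a PFR/batch, dC_T/dC_R = −r_T/(r_S+r_T) = −k₂/(k₂+k₁·C_R).
Integrating from C_{R0} to C_R: C_T = (0.101/1.46)·ln[(0.101+1.46·4.54)/(0.101+1.46·2.96)] = 0.06918·ln(6.729/4.416) = 0.02914 kmol/m³.
Then C_S = (C_{R0}−C_R) − C_T = 1.584 − 0.02914 = 1.555 kmol/m³.
Y_S = C_S/C_{R0} = 1.555/4.54 = 0.343.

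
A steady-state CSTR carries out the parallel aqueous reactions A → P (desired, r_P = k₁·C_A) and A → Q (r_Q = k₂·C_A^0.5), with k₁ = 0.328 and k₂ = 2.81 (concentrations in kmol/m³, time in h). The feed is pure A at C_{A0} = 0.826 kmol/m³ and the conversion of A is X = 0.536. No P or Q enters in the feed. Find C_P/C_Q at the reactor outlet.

0.0723

Exit C_A = C_{A0}(1−X) = 0.826×0.464 = 0.3833 kmol/m³.
In a CSTR the entire volume is at exit conditions, so r_P = 0.328×0.3833 = 0.1257 and r_Q = 2.81×0.3833^0.5 = 1.740.
Overall selectivity = C_P/C_Q = r_Pτ/(r_Qτ) = r_P/r_Q = 0.0723.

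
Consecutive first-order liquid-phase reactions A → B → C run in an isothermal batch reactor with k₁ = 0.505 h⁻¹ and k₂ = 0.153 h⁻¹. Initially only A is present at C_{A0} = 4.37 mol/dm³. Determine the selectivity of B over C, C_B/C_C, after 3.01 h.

The intermediate concentration in a first-order A→B→C sequence is C_B = k₁C_{A0}(e^(−k₁t) − e^(−k₂t))/(k₂−k₁).
e^(−k₁t) = e^(−0.505×3.01) = e^(−1.520) = 0.2187; e^(−k₂t) = e^(−0.4605) = 0.6309.
C_B = 0.505×4.37/(0.153−0.505) × (0.2187−0.6309) = (-6.269)×(-0.4122) = 2.585 mol/dm³.
C_A = C_{A0}e^(−k₁t) = 0.9557 mol/dm³, so C_C = C_{A0}−C_A−C_B = 0.8297 mol/dm³; C_B/C_C = 3.12.

3.12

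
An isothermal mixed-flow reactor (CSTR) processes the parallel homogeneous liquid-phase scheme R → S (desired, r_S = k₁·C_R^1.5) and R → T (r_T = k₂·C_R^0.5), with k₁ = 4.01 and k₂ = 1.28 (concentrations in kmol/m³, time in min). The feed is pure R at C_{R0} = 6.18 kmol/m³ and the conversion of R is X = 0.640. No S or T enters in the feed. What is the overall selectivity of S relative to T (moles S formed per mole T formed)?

6.97

Exit C_R = C_{R0}(1−X) = 6.18×0.360 = 2.225 kmol/m³.
In a CSTR the entire volume is at exit conditions, so r_S = 4.01×2.225^1.5 = 13.31 and r_T = 1.28×2.225^0.5 = 1.909.
Overall selectivity = C_S/C_T = r_Sτ/(r_Tτ) = r_S/r_T = 6.97.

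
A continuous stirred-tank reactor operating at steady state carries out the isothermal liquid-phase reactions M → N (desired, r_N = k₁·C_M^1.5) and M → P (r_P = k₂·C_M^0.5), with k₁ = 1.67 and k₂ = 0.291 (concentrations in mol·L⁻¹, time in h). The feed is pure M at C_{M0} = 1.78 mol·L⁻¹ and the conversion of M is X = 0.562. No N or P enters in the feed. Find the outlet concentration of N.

Exit C_M = C_{M0}(1−X) = 1.78×0.438 = 0.7796 mol·L⁻¹.
Rates in a CSTR are evaluated at the outlet concentration: r_N = 1.67×0.7796^1.5 = 1.150, r_P = 0.291×0.7796^0.5 = 0.2569.
Fraction of consumed M going to N: r_N/(r_N+r_P) = 0.8173.
C_N = 0.8173·C_{M0}·X = 0.8173×1.78×0.562 = 0.818 mol·L⁻¹.

0.818 mol·L⁻¹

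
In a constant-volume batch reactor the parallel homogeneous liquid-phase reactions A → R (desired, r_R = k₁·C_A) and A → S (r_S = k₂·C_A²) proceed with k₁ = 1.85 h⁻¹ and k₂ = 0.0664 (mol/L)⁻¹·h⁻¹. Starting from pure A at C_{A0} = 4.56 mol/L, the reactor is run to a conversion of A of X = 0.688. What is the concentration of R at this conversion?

2.84 mol/L

C_A = C_{A0}(1−X) = 1.423 mol/L.
Along a PFR/batch, dC_R/dC_A = −r_R/(r_R+r_S) = −k₁/(k₁+k₂·C_A).
Integrating from C_{A0} to C_A: C_R = (1.85/0.0664)·ln[(1.85+0.0664·4.56)/(1.85+0.0664·1.42)] = 27.86·ln(2.153/1.944) = 2.836 mol/L.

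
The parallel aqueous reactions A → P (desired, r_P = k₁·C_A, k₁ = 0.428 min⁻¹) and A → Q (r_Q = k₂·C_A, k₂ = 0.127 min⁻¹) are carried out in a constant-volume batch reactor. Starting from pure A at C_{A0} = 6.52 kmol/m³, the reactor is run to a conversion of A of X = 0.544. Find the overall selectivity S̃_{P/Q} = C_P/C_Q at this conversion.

3.37

C_A = C_{A0}(1−X) = 2.973 kmol/m³.
Both paths are first order in A, so the instantaneous fraction to P is constant: dC_P/d(−C_A) = k₁/(k₁+k₂) = 0.7712.
C_P = 0.7712·(C_{A0}−C_A) = 0.7712×3.547 = 2.74 kmol/m³.
C_Q = (C_{A0}−C_A)−C_P = 0.8116 kmol/m³; S̃_{P/Q} = 2.735/0.8116 = 3.37.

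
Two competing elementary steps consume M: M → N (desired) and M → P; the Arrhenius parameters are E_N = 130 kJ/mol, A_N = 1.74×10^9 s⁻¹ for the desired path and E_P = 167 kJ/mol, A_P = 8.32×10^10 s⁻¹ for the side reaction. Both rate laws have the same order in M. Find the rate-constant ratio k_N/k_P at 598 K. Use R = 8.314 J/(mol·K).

35.7

Since both paths have the same order in M, the concentration cancels and S_{N/P} = k_N/k_P = (A_N/A_P)·exp[(E_P−E_N)/(RT)].
(E_P−E_N)/(RT) = (167−130)×10³/(8.314×598) = 37000/4972 = 7.442.
k_N/k_P = (1.74×10^9/8.32×10^10)·exp(7.442) = 0.02091 × 1706 = 35.7.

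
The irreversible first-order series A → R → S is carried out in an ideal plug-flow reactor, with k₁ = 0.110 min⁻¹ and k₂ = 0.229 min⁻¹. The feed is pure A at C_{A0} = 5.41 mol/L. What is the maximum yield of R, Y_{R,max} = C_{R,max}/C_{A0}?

Evaluating C_R at τ_opt = ln(k₂/k₁)/(k₂−k₁) gives C_{R,max}/C_{A0} = (k₁/k₂)^[k₂/(k₂−k₁)].
= (0.110/0.229)^(0.229/(0.229−0.110)) = (0.4803)^(1.924) = 0.2439.

0.244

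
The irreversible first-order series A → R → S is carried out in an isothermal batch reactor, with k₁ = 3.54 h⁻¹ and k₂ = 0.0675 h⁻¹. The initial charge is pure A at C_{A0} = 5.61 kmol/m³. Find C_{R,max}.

For a first-order series the maximum intermediate yield is C_{R,max}/C_{A0} = (k₁/k₂)^[k₂/(k₂−k₁)].
= (3.54/0.0675)^(0.0675/(0.0675−3.54)) = (52.44)^(-0.01944) = 0.9259.
C_{R,max} = 0.9259×5.61 = 5.19 kmol/m³.

5.19 kmol/m³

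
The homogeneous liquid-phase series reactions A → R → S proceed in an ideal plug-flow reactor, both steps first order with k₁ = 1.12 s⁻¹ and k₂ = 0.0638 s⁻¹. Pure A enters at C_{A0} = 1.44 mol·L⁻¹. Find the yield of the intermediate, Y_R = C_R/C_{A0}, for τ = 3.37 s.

For first-order series with pure A initially, C_R(τ) = k₁C_{A0}/(k₂−k₁)·(e^(−k₁τ) − e^(−k₂τ)).
e^(−k₁τ) = e^(−1.12×3.37) = e^(−3.774) = 0.02295; e^(−k₂τ) = e^(−0.2150) = 0.8065.
C_R = 1.12×1.44/(0.0638−1.12) × (0.02295−0.8065) = (-1.527)×(-0.7836) = 1.197 mol·L⁻¹.
Y_R = C_R/C_{A0} = 1.197/1.44 = 0.831.

0.831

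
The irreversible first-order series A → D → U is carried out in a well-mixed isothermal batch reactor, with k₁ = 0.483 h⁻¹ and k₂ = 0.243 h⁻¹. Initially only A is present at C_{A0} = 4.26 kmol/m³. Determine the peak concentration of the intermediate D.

At the optimum, C_{D,max}/C_{A0} = (k₁/k₂)^[k₂/(k₂−k₁)].
= (0.483/0.243)^(0.243/(0.243−0.483)) = (1.988)^(-1.012) = 0.4988.
C_{D,max} = 0.4988×4.26 = 2.12 kmol/m³.

2.12 kmol/m³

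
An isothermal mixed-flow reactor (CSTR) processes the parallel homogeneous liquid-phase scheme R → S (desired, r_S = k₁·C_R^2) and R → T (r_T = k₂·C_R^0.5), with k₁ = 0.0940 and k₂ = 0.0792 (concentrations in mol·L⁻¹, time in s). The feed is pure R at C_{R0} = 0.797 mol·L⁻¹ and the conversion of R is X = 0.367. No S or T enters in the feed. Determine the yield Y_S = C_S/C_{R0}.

0.110

Exit C_R = C_{R0}(1−X) = 0.797×0.633 = 0.5045 mol·L⁻¹.
A CSTR operates uniformly at the exit composition, giving r_S = 0.02392 and r_T = 0.05625 (each k·C_R^n at C_R = 0.5045).
Fraction of consumed R going to S: r_S/(r_S+r_T) = 0.2984.
C_S = 0.2984·C_{R0}·X = 0.2984×0.797×0.367 = 0.0873 mol·L⁻¹; Y_S = C_S/C_{R0} = 0.110.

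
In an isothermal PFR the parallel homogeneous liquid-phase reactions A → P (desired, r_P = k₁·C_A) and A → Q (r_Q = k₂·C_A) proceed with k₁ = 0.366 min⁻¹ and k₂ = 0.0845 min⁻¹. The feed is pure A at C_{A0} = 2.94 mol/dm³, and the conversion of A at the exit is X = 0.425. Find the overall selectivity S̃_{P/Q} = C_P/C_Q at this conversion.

4.33

C_A = C_{A0}(1−X) = 1.690 mol/dm³.
Both paths are first order in A, so the instantaneous fraction to P is constant: dC_P/d(−C_A) = k₁/(k₁+k₂) = 0.8124.
C_P = 0.8124·(C_{A0}−C_A) = 0.8124×1.250 = 1.02 mol/dm³.
C_Q = (C_{A0}−C_A)−C_P = 0.2344 mol/dm³; S̃_{P/Q} = 1.015/0.2344 = 4.33.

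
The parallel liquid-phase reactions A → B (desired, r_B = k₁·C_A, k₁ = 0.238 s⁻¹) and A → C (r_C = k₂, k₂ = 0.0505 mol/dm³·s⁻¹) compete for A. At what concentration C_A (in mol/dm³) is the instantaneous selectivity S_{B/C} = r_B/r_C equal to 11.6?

S_{B/C} = (k₁/k₂)·C_A ⇒ C_A = S·k₂/k₁.
= 11.6×0.0505/0.238 = 2.46 mol/dm³.

2.46 mol/dm³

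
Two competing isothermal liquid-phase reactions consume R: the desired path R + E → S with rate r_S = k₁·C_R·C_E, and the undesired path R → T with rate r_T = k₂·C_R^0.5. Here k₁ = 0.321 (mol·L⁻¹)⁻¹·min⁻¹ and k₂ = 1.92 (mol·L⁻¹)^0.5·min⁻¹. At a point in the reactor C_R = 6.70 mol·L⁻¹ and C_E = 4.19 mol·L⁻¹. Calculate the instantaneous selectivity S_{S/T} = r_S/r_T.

S_{S/T} = r_S/r_T = (k₁·C_R·C_E)/(k₂·C_R^0.5) = (k₁/k₂)·C_R^0.5·C_E.
= (0.321×6.700×4.190) / (1.92×6.700^0.5) = 9.011/4.970 = 1.81.

1.81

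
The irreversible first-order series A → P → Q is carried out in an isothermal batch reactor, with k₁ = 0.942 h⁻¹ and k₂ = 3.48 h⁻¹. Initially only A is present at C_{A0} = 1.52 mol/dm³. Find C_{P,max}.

0.253 mol/dm³

At the optimum, C_{P,max}/C_{A0} = (k₁/k₂)^[k₂/(k₂−k₁)].
= (0.942/3.48)^(3.48/(3.48−0.942)) = (0.2707)^(1.371) = 0.1667.
C_{P,max} = 0.1667×1.52 = 0.253 mol/dm³.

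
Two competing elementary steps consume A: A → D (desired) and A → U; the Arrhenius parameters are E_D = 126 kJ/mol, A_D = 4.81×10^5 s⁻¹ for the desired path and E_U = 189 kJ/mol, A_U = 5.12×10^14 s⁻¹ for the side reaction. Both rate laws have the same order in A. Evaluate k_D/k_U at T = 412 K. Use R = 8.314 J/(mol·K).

Since both paths have the same order in A, the concentration cancels and S_{D/U} = k_D/k_U = (A_D/A_U)·exp[(E_U−E_D)/(RT)].
(E_U−E_D)/(RT) = (189−126)×10³/(8.314×412) = 63000/3425 = 18.39.
k_D/k_U = (4.81×10^5/5.12×10^14)·exp(18.39) = 9.395×10^-10 × 9.719×10^7 = 0.0913.

0.0913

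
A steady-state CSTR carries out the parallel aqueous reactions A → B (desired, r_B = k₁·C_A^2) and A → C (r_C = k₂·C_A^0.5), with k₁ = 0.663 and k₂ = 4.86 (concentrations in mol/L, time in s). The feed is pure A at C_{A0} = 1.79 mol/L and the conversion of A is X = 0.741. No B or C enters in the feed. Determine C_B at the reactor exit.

0.0548 mol/L

Exit C_A = C_{A0}(1−X) = 1.79×0.259 = 0.4636 mol/L.
A CSTR operates uniformly at the exit composition, giving r_B = 0.1425 and r_C = 3.309 (each k·C_A^n at C_A = 0.4636).
Fraction of consumed A going to B: r_B/(r_B+r_C) = 0.04129.
C_B = 0.04129·C_{A0}·X = 0.04129×1.79×0.741 = 0.0548 mol/L.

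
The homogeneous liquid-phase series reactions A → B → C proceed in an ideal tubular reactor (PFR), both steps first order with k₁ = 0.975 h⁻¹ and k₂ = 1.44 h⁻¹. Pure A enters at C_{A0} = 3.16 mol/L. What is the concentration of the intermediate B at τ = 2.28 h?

The intermediate concentration in a first-order A→B→C sequence is C_B = k₁C_{A0}(e^(−k₁τ) − e^(−k₂τ))/(k₂−k₁).
e^(−k₁τ) = e^(−0.975×2.28) = e^(−2.223) = 0.1083; e^(−k₂τ) = e^(−3.283) = 0.03751.
C_B = 0.975×3.16/(1.44−0.975) × (0.1083−0.03751) = 6.626×0.07078 = 0.4689 mol/L.

0.469 mol/L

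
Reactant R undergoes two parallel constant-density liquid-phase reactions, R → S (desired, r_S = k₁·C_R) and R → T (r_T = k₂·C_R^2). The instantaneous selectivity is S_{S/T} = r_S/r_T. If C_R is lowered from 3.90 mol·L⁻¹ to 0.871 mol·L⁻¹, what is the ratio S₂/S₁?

S_{S/T} = (k₁/k₂)·C_R⁻¹, so S₂/S₁ = (C_{R,2}/C_{R,1})⁻¹.
= 3.90/0.871 = 4.48.
Selectivity toward S rises as C_R falls — low-concentration operation is favoured.

4.48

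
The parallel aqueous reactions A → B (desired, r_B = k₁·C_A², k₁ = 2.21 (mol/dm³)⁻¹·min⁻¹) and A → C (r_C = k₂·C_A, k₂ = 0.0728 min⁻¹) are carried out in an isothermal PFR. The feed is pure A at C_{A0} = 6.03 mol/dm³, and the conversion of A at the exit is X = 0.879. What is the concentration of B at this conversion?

5.23 mol/dm³

C_A = C_{A0}(1−X) = 0.7296 mol/dm³.
Along a PFR/batch, dC_C/dC_A = −r_C/(r_B+r_C) = −k₂/(k₂+k₁·C_A).
Integrating from C_{A0} to C_A: C_C = (0.0728/2.21)·ln[(0.0728+2.21·6.03)/(0.0728+2.21·0.730)] = 0.03294·ln(13.40/1.685) = 0.06830 mol/dm³.
Then C_B = (C_{A0}−C_A) − C_C = 5.300 − 0.06830 = 5.232 mol/dm³.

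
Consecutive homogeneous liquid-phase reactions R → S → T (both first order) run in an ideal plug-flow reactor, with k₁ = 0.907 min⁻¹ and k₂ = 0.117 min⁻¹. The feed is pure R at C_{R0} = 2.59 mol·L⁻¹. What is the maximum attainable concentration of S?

For a first-order series the maximum intermediate yield is C_{S,max}/C_{R0} = (k₁/k₂)^[k₂/(k₂−k₁)].
= (0.907/0.117)^(0.117/(0.117−0.907)) = (7.752)^(-0.1481) = 0.7384.
C_{S,max} = 0.7384×2.59 = 1.91 mol·L⁻¹.

1.91 mol·L⁻¹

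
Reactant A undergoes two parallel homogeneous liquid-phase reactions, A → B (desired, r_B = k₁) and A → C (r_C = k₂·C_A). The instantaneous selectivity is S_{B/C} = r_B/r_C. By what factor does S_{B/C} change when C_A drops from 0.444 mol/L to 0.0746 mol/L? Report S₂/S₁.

S_{B/C} = (k₁/k₂)·C_A⁻¹, so S₂/S₁ = (C_{A,2}/C_{A,1})⁻¹.
= 0.444/0.0746 = 5.95.
Selectivity toward B rises as C_A falls — low-concentration operation is favoured.

5.95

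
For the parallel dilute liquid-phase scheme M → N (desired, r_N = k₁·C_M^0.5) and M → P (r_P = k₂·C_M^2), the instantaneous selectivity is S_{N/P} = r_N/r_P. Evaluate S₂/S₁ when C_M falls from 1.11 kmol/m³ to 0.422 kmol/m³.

S_{N/P} = (k₁/k₂)·C_M^-1.5, so S₂/S₁ = (C_{M,2}/C_{M,1})^-1.5.
= (0.422/1.11)^(-1.5) = (0.3802)^(-1.5) = 4.27.
Selectivity toward N rises as C_M falls — low-concentration operation is favoured.

4.27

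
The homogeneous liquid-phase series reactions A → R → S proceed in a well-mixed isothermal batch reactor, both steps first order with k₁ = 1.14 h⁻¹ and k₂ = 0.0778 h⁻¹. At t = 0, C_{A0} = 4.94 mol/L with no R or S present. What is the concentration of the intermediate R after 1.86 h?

3.95 mol/L

For first-order series with pure A initially, C_R(t) = k₁C_{A0}/(k₂−k₁)·(e^(−k₁t) − e^(−k₂t)).
e^(−k₁t) = e^(−1.14×1.86) = e^(−2.120) = 0.1200; e^(−k₂t) = e^(−0.1447) = 0.8653.
C_R = 1.14×4.94/(0.0778−1.14) × (0.1200−0.8653) = (-5.302)×(-0.7453) = 3.951 mol/L.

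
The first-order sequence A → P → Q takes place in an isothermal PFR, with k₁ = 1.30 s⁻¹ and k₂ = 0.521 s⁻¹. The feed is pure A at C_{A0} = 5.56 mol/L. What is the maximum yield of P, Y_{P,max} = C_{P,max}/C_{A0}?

For a first-order series the maximum intermediate yield is C_{P,max}/C_{A0} = (k₁/k₂)^[k₂/(k₂−k₁)].
= (1.30/0.521)^(0.521/(0.521−1.30)) = (2.495)^(-0.6688) = 0.5425.

0.543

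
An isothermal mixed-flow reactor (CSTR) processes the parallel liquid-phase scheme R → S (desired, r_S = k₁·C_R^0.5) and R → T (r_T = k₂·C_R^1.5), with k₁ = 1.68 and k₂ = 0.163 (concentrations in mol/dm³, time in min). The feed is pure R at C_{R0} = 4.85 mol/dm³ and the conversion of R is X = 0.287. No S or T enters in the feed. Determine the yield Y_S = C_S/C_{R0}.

0.215

Exit C_R = C_{R0}(1−X) = 4.85×0.713 = 3.458 mol/dm³.
In a CSTR the entire volume is at exit conditions, so r_S = 1.68×3.458^0.5 = 3.124 and r_T = 0.163×3.458^1.5 = 1.048.
Fraction of consumed R going to S: r_S/(r_S+r_T) = 0.7488.
C_S = 0.7488·C_{R0}·X = 0.7488×4.85×0.287 = 1.04 mol/dm³; Y_S = C_S/C_{R0} = 0.215.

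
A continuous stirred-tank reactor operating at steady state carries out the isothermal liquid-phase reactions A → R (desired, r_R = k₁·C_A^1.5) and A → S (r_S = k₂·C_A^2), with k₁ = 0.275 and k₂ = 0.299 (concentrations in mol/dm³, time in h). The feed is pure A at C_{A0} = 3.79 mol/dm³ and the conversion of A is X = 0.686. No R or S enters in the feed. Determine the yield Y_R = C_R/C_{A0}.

0.314

Exit C_A = C_{A0}(1−X) = 3.79×0.314 = 1.190 mol/dm³.
In a CSTR the entire volume is at exit conditions, so r_R = 0.275×1.190^1.5 = 0.3570 and r_S = 0.299×1.190^2 = 0.4235.
Fraction of consumed A going to R: r_R/(r_R+r_S) = 0.4574.
C_R = 0.4574·C_{A0}·X = 0.4574×3.79×0.686 = 1.19 mol/dm³; Y_R = C_R/C_{A0} = 0.314.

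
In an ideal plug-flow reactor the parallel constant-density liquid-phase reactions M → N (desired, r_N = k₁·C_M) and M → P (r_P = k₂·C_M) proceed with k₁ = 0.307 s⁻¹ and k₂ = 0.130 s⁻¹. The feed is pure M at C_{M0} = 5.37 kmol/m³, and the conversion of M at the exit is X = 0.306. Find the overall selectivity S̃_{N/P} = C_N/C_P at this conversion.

2.36

C_M = C_{M0}(1−X) = 3.727 kmol/m³.
Both paths are first order in M, so the instantaneous fraction to N is constant: dC_N/d(−C_M) = k₁/(k₁+k₂) = 0.7025.
C_N = 0.7025·(C_{M0}−C_M) = 0.7025×1.643 = 1.15 kmol/m³.
C_P = (C_{M0}−C_M)−C_N = 0.4888 kmol/m³; S̃_{N/P} = 1.154/0.4888 = 2.36.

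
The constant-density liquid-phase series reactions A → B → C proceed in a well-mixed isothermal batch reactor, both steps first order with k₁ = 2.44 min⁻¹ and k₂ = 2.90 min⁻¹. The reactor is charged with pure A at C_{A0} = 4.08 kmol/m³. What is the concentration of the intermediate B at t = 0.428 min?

1.36 kmol/m³

For first-order series with pure A initially, C_B(t) = k₁C_{A0}/(k₂−k₁)·(e^(−k₁t) − e^(−k₂t)).
e^(−k₁t) = e^(−2.44×0.428) = e^(−1.044) = 0.3519; e^(−k₂t) = e^(−1.241) = 0.2890.
C_B = 2.44×4.08/(2.90−2.44) × (0.3519−0.2890) = 21.64×0.06289 = 1.361 kmol/m³.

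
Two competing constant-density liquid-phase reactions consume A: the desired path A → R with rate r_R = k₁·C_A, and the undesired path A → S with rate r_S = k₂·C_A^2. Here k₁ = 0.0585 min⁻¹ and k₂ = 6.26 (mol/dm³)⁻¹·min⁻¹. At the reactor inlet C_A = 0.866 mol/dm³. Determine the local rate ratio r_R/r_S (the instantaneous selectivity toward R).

0.0108

S_{R/S} = r_R/r_S = (k₁·C_A)/(k₂·C_A^2) = (k₁/k₂)·C_A⁻¹.
= (0.0585×0.8660) / (6.26×0.8660^2) = 0.05066/4.695 = 0.0108.
The undesired path is higher order in A, so low C_A (CSTR or dilute feed) favours R.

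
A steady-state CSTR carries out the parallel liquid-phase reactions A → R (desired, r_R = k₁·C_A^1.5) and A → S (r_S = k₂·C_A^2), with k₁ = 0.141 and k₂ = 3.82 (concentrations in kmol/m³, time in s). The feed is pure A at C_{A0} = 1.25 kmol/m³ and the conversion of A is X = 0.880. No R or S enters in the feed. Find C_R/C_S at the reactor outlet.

Exit C_A = C_{A0}(1−X) = 1.25×0.120 = 0.1500 kmol/m³.
In a CSTR the entire volume is at exit conditions, so r_R = 0.141×0.1500^1.5 = 0.008191 and r_S = 3.82×0.1500^2 = 0.08595.
Overall selectivity = C_R/C_S = r_Rτ/(r_Sτ) = r_R/r_S = 0.0953.

0.0953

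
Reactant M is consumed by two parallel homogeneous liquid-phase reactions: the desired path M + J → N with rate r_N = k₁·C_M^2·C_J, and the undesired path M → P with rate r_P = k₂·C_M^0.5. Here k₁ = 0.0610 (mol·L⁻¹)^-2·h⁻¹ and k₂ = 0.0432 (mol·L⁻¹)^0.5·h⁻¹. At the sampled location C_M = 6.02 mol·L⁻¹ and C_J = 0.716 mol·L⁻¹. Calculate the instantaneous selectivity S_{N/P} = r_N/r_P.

14.9

S_{N/P} = r_N/r_P = (k₁·C_M^2·C_J)/(k₂·C_M^0.5) = (k₁/k₂)·C_M^1.5·C_J.
= (0.0610×6.020^2×0.7160) / (0.0432×6.020^0.5) = 1.583/0.1060 = 14.9.
Since the desired path is higher order in M, keeping C_M high (PFR or concentrated feed) favours N.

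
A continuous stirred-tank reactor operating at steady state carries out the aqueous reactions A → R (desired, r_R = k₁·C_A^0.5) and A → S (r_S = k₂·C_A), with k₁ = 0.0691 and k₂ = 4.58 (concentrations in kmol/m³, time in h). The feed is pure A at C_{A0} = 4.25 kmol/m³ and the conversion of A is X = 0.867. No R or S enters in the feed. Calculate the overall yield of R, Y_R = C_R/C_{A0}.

Exit C_A = C_{A0}(1−X) = 4.25×0.133 = 0.5653 kmol/m³.
In a CSTR the entire volume is at exit conditions, so r_R = 0.0691×0.5653^0.5 = 0.05195 and r_S = 4.58×0.5653 = 2.589.
Fraction of consumed A going to R: r_R/(r_R+r_S) = 0.01967.
C_R = 0.01967·C_{A0}·X = 0.01967×4.25×0.867 = 0.0725 kmol/m³; Y_R = C_R/C_{A0} = 0.0171.

0.0171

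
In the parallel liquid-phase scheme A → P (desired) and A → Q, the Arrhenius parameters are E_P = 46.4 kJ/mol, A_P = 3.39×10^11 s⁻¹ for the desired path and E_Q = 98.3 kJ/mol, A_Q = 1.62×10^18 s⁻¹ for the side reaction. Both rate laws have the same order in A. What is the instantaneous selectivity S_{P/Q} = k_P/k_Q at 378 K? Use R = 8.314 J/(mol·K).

k_P/k_Q = (A_P/A_Q)·exp[−(E_P−E_Q)/(RT)] = (A_P/A_Q)·exp[(E_Q−E_P)/(RT)].
(E_Q−E_P)/(RT) = (98.3−46.4)×10³/(8.314×378) = 51900/3143 = 16.51.
k_P/k_Q = (3.39×10^11/1.62×10^18)·exp(16.51) = 2.093×10^-7 × 1.486×10^7 = 3.11.

3.11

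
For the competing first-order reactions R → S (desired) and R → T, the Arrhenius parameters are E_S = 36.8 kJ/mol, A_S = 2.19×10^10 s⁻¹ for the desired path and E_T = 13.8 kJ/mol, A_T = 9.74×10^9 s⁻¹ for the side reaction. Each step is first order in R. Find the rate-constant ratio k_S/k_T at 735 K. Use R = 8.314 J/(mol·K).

0.0522

Since both paths have the same order in R, the concentration cancels and S_{S/T} = k_S/k_T = (A_S/A_T)·exp[(E_T−E_S)/(RT)].
(E_T−E_S)/(RT) = (13.8−36.8)×10³/(8.314×735) = -23000/6111 = -3.764.
k_S/k_T = (2.19×10^10/9.74×10^9)·exp(-3.764) = 2.248 × 0.02319 = 0.0522.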